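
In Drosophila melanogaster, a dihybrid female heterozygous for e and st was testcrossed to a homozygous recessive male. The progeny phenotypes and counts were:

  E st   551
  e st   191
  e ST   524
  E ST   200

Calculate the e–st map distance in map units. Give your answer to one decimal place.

26.7 map units

The two most frequent classes, E st (551) and e ST (524), are the parental types, so the F1 was E st / e ST.
The recombinant classes are E ST and e st: 200 + 191 = 391.
Recombination frequency = 391/1466 = 0.2667 ≈ 26.7%, i.e. 26.7 map units.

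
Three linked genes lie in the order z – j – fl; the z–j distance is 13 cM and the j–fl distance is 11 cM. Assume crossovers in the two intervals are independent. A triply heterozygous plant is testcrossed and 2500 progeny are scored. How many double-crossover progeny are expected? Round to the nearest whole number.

36

Map distances give recombination frequencies of 0.130 and 0.110 for the two intervals.
With no interference, expected double-crossover frequency = 0.130 × 0.110 = 0.01430.
Expected number = 0.01430 × 2500 = 35.75 ≈ 36.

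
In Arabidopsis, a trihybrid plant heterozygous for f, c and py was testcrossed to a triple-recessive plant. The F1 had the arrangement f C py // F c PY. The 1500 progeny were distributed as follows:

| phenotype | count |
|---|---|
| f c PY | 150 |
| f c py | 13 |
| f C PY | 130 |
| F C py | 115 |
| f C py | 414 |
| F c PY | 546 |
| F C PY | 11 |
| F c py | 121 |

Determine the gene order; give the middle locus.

c

The two rarest classes, f c py and F C PY, are the double crossovers. Comparing them with the parentals, only the c allele has switched, so c is the middle locus and the order is py – c – f.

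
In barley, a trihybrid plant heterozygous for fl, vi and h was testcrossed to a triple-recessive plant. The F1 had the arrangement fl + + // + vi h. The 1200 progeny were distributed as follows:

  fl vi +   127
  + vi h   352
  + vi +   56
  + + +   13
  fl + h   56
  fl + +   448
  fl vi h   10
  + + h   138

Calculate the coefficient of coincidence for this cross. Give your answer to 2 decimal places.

The two rarest classes, + + + and fl vi h, are the double crossovers. Comparing them with the parentals, only the fl allele has switched, so fl is the middle locus and the order is h – fl – vi.
h–fl: (112 + 23)/1200 = 0.1125; fl–vi: (265 + 23)/1200 = 0.2400.
Expected DCO frequency = 0.1125 × 0.2400 ≈ 0.02700; observed = 23/1200 ≈ 0.01917.
Coefficient of coincidence = 0.01917/0.02700 ≈ 0.71.

0.71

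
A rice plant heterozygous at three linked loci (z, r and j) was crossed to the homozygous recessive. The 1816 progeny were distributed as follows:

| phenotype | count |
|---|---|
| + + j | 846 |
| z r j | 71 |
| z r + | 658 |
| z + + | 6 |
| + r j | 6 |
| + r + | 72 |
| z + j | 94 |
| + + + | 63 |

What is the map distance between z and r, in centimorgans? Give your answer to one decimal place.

9.8 centimorgans

The two most frequent reciprocal classes, z r + and + + j, are the parental types, so the F1 was z r + / + + j.
The two rarest classes, z + + and + r j, are the double crossovers. Comparing them with the parentals, only the r allele has switched, so r is the middle locus and the order is j – r – z.
Crossovers in the r–z interval produce the single-crossover classes + r + and z + j (72 + 94 = 166) plus the double crossovers (12).
RF(r–z) = (166 + 12) / 1816 = 178/1816 = 0.0980 → 9.8 centimorgans.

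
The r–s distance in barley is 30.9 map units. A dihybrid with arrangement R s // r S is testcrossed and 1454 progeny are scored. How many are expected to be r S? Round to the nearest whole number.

A map distance of 30.9 map units corresponds to a recombination frequency of 0.309.
The F1 is R s / r S, so r S is a parental gamete class with expected frequency (1 − r)/2 = 0.691/2 = 0.3455.
Expected number = 0.3455 × 1454 = 502.36 ≈ 502.

502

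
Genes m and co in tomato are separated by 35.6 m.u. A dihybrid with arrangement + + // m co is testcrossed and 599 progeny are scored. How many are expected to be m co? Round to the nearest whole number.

A map distance of 35.6 m.u. corresponds to a recombination frequency of 0.356.
The F1 is + + / m co, so m co is a parental gamete class with expected frequency (1 − r)/2 = 0.644/2 = 0.3220.
Expected number = 0.3220 × 599 = 192.88 ≈ 193.

193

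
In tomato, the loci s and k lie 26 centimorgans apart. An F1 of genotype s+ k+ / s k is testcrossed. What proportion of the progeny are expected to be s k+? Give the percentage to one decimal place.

A map distance of 26 centimorgans corresponds to a recombination frequency of 0.260.
The F1 is s+ k+ / s k, so s k+ is a recombinant gamete class with expected frequency r/2 = 0.260/2 = 0.1300.
That is 0.1300 = 13.0% of the progeny.

13.0%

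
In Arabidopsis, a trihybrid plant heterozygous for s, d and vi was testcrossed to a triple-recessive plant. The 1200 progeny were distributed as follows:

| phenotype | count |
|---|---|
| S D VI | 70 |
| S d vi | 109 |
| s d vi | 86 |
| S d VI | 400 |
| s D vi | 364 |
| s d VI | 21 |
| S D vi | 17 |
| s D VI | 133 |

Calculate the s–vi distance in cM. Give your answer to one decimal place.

23.3 cM

The two most frequent reciprocal classes, s D vi and S d VI, are the parental types, so the F1 was s D vi / S d VI.
The two rarest classes, S D vi and s d VI, are the double crossovers. Comparing them with the parentals, only the s allele has switched, so s is the middle locus and the order is d – s – vi.
Crossovers in the s–vi interval produce the single-crossover classes s D VI and S d vi (133 + 109 = 242) plus the double crossovers (38).
RF(s–vi) = (242 + 38) / 1200 = 280/1200 = 0.2333 → 23.3 cM.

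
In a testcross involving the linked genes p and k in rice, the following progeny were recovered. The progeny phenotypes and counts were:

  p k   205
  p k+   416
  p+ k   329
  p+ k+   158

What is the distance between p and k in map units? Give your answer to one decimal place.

32.8 map units

The two most frequent classes, p+ k (329) and p k+ (416), are the parental types, so the F1 was p+ k / p k+.
The recombinant classes are p+ k+ and p k: 158 + 205 = 363.
Recombination frequency = 363/1108 = 0.3276 ≈ 32.8%, i.e. 32.8 map units.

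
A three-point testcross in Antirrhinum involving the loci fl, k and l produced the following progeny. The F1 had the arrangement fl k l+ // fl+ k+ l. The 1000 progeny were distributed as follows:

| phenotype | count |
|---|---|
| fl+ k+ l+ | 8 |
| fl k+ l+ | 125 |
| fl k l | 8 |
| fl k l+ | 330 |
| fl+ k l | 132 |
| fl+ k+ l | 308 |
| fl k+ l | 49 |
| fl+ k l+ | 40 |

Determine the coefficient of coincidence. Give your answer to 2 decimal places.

0.56

The two rarest classes, fl k l and fl+ k+ l+, are the double crossovers. Comparing them with the parentals, only the l allele has switched, so l is the middle locus and the order is k – l – fl.
k–l: (257 + 16)/1000 = 0.2730; l–fl: (89 + 16)/1000 = 0.1050.
Expected DCO frequency = 0.2730 × 0.1050 ≈ 0.02866; observed = 16/1000 ≈ 0.01600.
Coefficient of coincidence = 0.01600/0.02866 ≈ 0.56.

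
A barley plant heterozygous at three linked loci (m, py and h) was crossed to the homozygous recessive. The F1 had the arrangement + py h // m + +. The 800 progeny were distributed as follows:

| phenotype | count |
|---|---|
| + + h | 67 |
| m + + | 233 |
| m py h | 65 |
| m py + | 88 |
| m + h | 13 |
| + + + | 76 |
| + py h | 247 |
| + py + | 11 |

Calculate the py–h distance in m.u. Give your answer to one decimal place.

22.4 m.u.

The two rarest classes, + py + and m + h, are the double crossovers. Comparing them with the parentals, only the h allele has switched, so h is the middle locus and the order is py – h – m.
Crossovers in the py–h interval produce the single-crossover classes + + h and m py + (67 + 88 = 155) plus the double crossovers (24).
RF(py–h) = (155 + 24) / 800 = 179/800 = 0.2238 → 22.4 m.u.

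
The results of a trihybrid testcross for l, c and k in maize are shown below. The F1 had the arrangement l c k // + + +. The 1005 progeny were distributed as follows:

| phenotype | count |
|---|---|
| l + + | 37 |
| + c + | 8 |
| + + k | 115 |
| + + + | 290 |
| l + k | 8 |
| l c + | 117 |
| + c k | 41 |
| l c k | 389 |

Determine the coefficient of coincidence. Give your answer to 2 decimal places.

0.69

The two rarest classes, l + k and + c +, are the double crossovers. Comparing them with the parentals, only the c allele has switched, so c is the middle locus and the order is l – c – k.
l–c: (78 + 16)/1005 = 0.0935; c–k: (232 + 16)/1005 = 0.2468.
Expected DCO frequency = 0.0935 × 0.2468 ≈ 0.02308; observed = 16/1005 ≈ 0.01592.
Coefficient of coincidence = 0.01592/0.02308 ≈ 0.69.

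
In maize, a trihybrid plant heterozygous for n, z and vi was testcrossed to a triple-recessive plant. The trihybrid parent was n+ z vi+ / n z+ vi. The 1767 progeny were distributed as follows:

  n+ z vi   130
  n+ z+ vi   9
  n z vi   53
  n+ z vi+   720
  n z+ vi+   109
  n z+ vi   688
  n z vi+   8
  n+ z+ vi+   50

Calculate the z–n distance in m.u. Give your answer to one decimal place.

The two rarest classes, n z vi+ and n+ z+ vi, are the double crossovers. Comparing them with the parentals, only the n allele has switched, so n is the middle locus and the order is vi – n – z.
Crossovers in the n–z interval produce the single-crossover classes n+ z+ vi+ and n z vi (50 + 53 = 103) plus the double crossovers (17).
RF(n–z) = (103 + 17) / 1767 = 120/1767 = 0.0679 → 6.8 m.u.

6.8 m.u.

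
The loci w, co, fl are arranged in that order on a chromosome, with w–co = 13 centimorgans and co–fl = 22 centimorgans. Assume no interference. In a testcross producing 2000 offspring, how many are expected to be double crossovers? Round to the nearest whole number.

Map distances give recombination frequencies of 0.130 and 0.220 for the two intervals.
With no interference, expected double-crossover frequency = 0.130 × 0.220 = 0.02860.
Expected number = 0.02860 × 2000 = 57.20 ≈ 57.

57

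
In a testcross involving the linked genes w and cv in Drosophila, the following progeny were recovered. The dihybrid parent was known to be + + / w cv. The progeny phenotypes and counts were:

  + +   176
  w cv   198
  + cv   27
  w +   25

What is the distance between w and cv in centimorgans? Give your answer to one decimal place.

The recombinant classes are + cv and w +: 27 + 25 = 52.
Recombination frequency = 52/426 = 0.1221 ≈ 12.2%, i.e. 12.2 centimorgans.

12.2 centimorgans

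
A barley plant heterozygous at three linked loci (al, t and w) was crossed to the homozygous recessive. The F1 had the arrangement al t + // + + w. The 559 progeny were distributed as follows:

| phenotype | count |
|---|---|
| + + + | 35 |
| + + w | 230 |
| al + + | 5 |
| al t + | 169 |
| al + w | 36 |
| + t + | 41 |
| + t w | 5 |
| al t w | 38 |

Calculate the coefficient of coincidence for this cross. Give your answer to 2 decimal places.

0.77

The two rarest classes, al + + and + t w, are the double crossovers. Comparing them with the parentals, only the t allele has switched, so t is the middle locus and the order is w – t – al.
w–t: (73 + 10)/559 = 0.1485; t–al: (77 + 10)/559 = 0.1556.
Expected DCO frequency = 0.1485 × 0.1556 ≈ 0.02311; observed = 10/559 ≈ 0.01789.
Coefficient of coincidence = 0.01789/0.02311 ≈ 0.77.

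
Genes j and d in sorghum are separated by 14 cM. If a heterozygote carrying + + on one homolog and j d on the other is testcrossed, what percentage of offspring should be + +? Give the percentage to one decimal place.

A map distance of 14 cM corresponds to a recombination frequency of 0.140.
The F1 is + + / j d, so + + is a parental gamete class with expected frequency (1 − r)/2 = 0.860/2 = 0.4300.
That is 0.4300 = 43.0% of the progeny.

43.0%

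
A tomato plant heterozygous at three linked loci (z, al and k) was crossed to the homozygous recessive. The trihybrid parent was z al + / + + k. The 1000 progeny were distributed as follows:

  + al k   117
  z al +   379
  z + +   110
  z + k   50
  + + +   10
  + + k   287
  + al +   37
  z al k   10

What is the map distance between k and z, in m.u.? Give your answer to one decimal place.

The two rarest classes, z al k and + + +, are the double crossovers. Comparing them with the parentals, only the k allele has switched, so k is the middle locus and the order is z – k – al.
Crossovers in the z–k interval produce the single-crossover classes + al + and z + k (37 + 50 = 87) plus the double crossovers (20).
RF(z–k) = (87 + 20) / 1000 = 107/1000 = 0.1070 → 10.7 m.u.

10.7 m.u.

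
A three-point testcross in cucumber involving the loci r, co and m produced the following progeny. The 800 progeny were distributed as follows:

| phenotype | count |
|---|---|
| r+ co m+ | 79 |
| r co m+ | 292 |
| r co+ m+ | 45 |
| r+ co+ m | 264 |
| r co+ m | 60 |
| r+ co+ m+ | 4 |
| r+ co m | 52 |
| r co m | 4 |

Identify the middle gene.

m

The two most frequent reciprocal classes, r+ co+ m and r co m+, are the parental types, so the F1 was r+ co+ m / r co m+.
The two rarest classes, r+ co+ m+ and r co m, are the double crossovers. Comparing them with the parentals, only the m allele has switched, so m is the middle locus and the order is r – m – co.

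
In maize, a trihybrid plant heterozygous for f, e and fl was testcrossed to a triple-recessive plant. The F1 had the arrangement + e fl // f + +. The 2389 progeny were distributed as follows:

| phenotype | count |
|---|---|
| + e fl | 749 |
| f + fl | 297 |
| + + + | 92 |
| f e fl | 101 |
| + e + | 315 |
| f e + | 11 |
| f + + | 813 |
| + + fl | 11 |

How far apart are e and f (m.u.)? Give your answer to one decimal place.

9.0 m.u.

The two rarest classes, + + fl and f e +, are the double crossovers. Comparing them with the parentals, only the e allele has switched, so e is the middle locus and the order is f – e – fl.
Crossovers in the f–e interval produce the single-crossover classes f e fl and + + + (101 + 92 = 193) plus the double crossovers (22).
RF(f–e) = (193 + 22) / 2389 = 215/2389 = 0.0900 → 9.0 m.u.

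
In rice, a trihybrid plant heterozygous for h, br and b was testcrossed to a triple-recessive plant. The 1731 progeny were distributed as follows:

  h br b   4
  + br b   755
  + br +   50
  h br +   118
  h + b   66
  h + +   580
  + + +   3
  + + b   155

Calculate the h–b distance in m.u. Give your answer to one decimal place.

7.1 m.u.

The two most frequent reciprocal classes, h + + and + br b, are the parental types, so the F1 was h + + / + br b.
The two rarest classes, + + + and h br b, are the double crossovers. Comparing them with the parentals, only the h allele has switched, so h is the middle locus and the order is br – h – b.
Crossovers in the h–b interval produce the single-crossover classes h + b and + br + (66 + 50 = 116) plus the double crossovers (7).
RF(h–b) = (116 + 7) / 1731 = 123/1731 = 0.0711 → 7.1 m.u.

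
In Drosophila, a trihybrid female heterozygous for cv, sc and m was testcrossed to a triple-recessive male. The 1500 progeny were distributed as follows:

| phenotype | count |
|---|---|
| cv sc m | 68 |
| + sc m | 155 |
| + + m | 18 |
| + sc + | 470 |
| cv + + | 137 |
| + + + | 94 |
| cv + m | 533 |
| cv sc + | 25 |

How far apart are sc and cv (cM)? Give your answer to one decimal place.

The two most frequent reciprocal classes, + sc + and cv + m, are the parental types, so the F1 was + sc + / cv + m.
The two rarest classes, cv sc + and + + m, are the double crossovers. Comparing them with the parentals, only the cv allele has switched, so cv is the middle locus and the order is sc – cv – m.
Crossovers in the sc–cv interval produce the single-crossover classes + + + and cv sc m (94 + 68 = 162) plus the double crossovers (43).
RF(sc–cv) = (162 + 43) / 1500 = 205/1500 = 0.1367 → 13.7 cM.

13.7 cM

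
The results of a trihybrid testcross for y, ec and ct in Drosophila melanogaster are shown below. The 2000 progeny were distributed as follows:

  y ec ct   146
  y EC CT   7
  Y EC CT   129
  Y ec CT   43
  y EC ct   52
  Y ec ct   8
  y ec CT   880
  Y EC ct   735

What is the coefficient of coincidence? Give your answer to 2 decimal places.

0.94

The two most frequent reciprocal classes, y ec CT and Y EC ct, are the parental types, so the F1 was y ec CT / Y EC ct.
The two rarest classes, y EC CT and Y ec ct, are the double crossovers. Comparing them with the parentals, only the ec allele has switched, so ec is the middle locus and the order is y – ec – ct.
y–ec: (95 + 15)/2000 = 0.0550; ec–ct: (275 + 15)/2000 = 0.1450.
Expected DCO frequency = 0.0550 × 0.1450 ≈ 0.00797; observed = 15/2000 ≈ 0.00750.
Coefficient of coincidence = 0.00750/0.00797 ≈ 0.94.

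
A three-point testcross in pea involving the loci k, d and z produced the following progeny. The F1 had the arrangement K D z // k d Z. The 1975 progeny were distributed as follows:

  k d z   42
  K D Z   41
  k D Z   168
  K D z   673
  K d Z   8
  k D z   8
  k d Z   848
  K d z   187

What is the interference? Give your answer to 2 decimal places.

0.14

The two rarest classes, k D z and K d Z, are the double crossovers. Comparing them with the parentals, only the k allele has switched, so k is the middle locus and the order is d – k – z.
d–k: (355 + 16)/1975 = 0.1878; k–z: (83 + 16)/1975 = 0.0501.
Expected DCO frequency = 0.1878 × 0.0501 ≈ 0.00941; observed = 16/1975 ≈ 0.00810.
Coefficient of coincidence = 0.00810/0.00941 ≈ 0.86; interference = 1 − 0.86 = 0.14.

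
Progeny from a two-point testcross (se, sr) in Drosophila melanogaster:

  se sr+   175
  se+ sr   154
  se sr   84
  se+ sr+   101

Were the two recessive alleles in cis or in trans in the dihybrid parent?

trans

The two most frequent classes are se+ sr (154) and se sr+ (175); these are the parental (non-recombinant) types.
So the F1 carried se+ sr on one chromosome and se sr+ on the other — the recessive alleles are on opposite chromosomes (trans / repulsion).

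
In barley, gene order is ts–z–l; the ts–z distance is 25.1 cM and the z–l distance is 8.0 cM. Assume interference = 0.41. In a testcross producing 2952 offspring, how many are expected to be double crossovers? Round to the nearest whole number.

35

Map distances give recombination frequencies of 0.251 and 0.080 for the two intervals.
With interference 0.41 (so coincidence = 0.59), expected double-crossover frequency = 0.251 × 0.080 × 0.59 = 0.01185.
Expected number = 0.01185 × 2952 = 34.97 ≈ 35.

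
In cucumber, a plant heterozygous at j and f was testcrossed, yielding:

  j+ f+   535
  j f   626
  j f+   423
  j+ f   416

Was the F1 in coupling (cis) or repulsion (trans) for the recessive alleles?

The two most frequent classes are j+ f+ (535) and j f (626); these are the parental (non-recombinant) types.
So the F1 carried j+ f+ on one chromosome and j f on the other — the recessive alleles are on the same chromosome (cis / coupling).

cis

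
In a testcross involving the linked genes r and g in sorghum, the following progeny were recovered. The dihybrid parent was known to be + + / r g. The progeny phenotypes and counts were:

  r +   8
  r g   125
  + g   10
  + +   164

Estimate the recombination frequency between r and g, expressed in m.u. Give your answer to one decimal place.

The recombinant classes are + g and r +: 10 + 8 = 18.
Recombination frequency = 18/307 = 0.0586 ≈ 5.9%, i.e. 5.9 m.u.

5.9 m.u.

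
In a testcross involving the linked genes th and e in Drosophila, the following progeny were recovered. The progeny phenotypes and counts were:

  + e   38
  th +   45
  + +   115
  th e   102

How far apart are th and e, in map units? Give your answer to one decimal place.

The two most frequent classes, + + (115) and th e (102), are the parental types, so the F1 was + + / th e.
The recombinant classes are + e and th +: 38 + 45 = 83.
Recombination frequency = 83/300 = 0.2767 ≈ 27.7%, i.e. 27.7 map units.

27.7 map units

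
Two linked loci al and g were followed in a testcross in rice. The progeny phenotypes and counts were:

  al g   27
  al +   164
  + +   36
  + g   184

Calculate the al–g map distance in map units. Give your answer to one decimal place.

15.3 map units

The two most frequent classes, + g (184) and al + (164), are the parental types, so the F1 was + g / al +.
The recombinant classes are + + and al g: 36 + 27 = 63.
Recombination frequency = 63/411 = 0.1533 ≈ 15.3%, i.e. 15.3 map units.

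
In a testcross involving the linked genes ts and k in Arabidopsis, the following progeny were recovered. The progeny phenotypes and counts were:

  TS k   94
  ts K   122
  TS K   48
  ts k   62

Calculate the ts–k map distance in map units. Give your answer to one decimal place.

33.7 map units

The two most frequent classes, TS k (94) and ts K (122), are the parental types, so the F1 was TS k / ts K.
The recombinant classes are TS K and ts k: 48 + 62 = 110.
Recombination frequency = 110/326 = 0.3374 ≈ 33.7%, i.e. 33.7 map units.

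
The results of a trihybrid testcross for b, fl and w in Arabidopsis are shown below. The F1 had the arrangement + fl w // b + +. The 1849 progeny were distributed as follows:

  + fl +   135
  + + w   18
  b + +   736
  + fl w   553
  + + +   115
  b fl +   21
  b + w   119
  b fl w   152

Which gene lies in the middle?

fl

The two rarest classes, + + w and b fl +, are the double crossovers. Comparing them with the parentals, only the fl allele has switched, so fl is the middle locus and the order is b – fl – w.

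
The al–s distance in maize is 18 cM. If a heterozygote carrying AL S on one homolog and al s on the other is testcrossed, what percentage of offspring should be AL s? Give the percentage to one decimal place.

A map distance of 18 cM corresponds to a recombination frequency of 0.180.
The F1 is AL S / al s, so AL s is a recombinant gamete class with expected frequency r/2 = 0.180/2 = 0.0900.
That is 0.0900 = 9.0% of the progeny.

9.0%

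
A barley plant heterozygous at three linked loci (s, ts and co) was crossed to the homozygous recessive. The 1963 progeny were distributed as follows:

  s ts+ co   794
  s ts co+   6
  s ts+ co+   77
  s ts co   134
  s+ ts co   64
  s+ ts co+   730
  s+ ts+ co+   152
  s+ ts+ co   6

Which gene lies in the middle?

The two most frequent reciprocal classes, s ts+ co and s+ ts co+, are the parental types, so the F1 was s ts+ co / s+ ts co+.
The two rarest classes, s+ ts+ co and s ts co+, are the double crossovers. Comparing them with the parentals, only the s allele has switched, so s is the middle locus and the order is ts – s – co.

s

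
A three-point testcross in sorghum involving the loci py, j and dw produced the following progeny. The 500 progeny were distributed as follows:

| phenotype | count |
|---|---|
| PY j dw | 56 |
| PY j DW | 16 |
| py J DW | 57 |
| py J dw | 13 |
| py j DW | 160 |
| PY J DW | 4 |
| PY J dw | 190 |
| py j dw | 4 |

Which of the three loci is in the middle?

The two most frequent reciprocal classes, PY J dw and py j DW, are the parental types, so the F1 was PY J dw / py j DW.
The two rarest classes, PY J DW and py j dw, are the double crossovers. Comparing them with the parentals, only the dw allele has switched, so dw is the middle locus and the order is py – dw – j.

dw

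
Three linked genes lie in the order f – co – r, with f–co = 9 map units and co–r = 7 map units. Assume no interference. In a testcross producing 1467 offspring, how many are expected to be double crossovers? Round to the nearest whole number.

Map distances give recombination frequencies of 0.090 and 0.070 for the two intervals.
With no interference, expected double-crossover frequency = 0.090 × 0.070 = 0.00630.
Expected number = 0.00630 × 1467 = 9.24 ≈ 9.

9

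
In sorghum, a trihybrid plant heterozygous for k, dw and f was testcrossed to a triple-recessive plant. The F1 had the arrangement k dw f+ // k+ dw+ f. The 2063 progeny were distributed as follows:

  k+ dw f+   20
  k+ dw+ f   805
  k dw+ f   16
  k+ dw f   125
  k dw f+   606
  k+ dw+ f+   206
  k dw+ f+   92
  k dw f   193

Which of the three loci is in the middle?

The two rarest classes, k+ dw f+ and k dw+ f, are the double crossovers. Comparing them with the parentals, only the k allele has switched, so k is the middle locus and the order is dw – k – f.

k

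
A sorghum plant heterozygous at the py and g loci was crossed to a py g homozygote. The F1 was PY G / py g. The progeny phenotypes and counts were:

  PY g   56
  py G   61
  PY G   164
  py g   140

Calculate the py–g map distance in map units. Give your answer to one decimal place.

The recombinant classes are PY g and py G: 56 + 61 = 117.
Recombination frequency = 117/421 = 0.2779 ≈ 27.8%, i.e. 27.8 map units.

27.8 map units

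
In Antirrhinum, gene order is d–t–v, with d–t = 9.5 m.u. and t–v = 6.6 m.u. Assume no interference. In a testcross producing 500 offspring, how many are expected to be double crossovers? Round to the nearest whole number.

Map distances give recombination frequencies of 0.095 and 0.066 for the two intervals.
With no interference, expected double-crossover frequency = 0.095 × 0.066 = 0.00627.
Expected number = 0.00627 × 500 = 3.14 ≈ 3.

3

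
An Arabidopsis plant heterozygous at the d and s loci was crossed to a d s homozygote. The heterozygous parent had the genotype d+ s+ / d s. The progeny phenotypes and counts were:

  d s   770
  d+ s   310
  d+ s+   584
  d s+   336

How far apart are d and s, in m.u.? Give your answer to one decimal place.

The recombinant classes are d+ s and d s+: 310 + 336 = 646.
Recombination frequency = 646/2000 = 0.3230 ≈ 32.3%, i.e. 32.3 m.u.

32.3 m.u.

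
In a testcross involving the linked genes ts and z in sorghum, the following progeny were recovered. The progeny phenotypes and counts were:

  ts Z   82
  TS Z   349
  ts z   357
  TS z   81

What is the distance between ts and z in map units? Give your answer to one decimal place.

The two most frequent classes, TS Z (349) and ts z (357), are the parental types, so the F1 was TS Z / ts z.
The recombinant classes are TS z and ts Z: 81 + 82 = 163.
Recombination frequency = 163/869 = 0.1876 ≈ 18.8%, i.e. 18.8 map units.

18.8 map units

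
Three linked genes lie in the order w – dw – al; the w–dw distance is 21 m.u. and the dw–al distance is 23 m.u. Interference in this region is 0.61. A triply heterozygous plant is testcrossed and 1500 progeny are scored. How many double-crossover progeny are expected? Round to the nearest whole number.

Map distances give recombination frequencies of 0.210 and 0.230 for the two intervals.
With interference 0.61 (so coincidence = 0.39), expected double-crossover frequency = 0.210 × 0.230 × 0.39 = 0.01884.
Expected number = 0.01884 × 1500 = 28.26 ≈ 28.

28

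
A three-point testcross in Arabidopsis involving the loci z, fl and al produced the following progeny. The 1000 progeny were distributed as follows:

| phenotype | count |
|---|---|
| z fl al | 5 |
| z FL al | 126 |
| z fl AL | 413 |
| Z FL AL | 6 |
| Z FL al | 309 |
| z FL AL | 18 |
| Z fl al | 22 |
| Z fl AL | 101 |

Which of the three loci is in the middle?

al

The two most frequent reciprocal classes, z fl AL and Z FL al, are the parental types, so the F1 was z fl AL / Z FL al.
The two rarest classes, z fl al and Z FL AL, are the double crossovers. Comparing them with the parentals, only the al allele has switched, so al is the middle locus and the order is z – al – fl.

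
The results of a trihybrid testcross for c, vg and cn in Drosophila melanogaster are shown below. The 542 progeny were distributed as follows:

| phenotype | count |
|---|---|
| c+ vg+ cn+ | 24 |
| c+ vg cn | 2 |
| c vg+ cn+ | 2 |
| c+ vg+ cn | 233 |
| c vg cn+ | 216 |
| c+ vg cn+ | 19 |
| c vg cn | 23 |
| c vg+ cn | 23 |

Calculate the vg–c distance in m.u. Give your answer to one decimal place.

The two most frequent reciprocal classes, c+ vg+ cn and c vg cn+, are the parental types, so the F1 was c+ vg+ cn / c vg cn+.
The two rarest classes, c+ vg cn and c vg+ cn+, are the double crossovers. Comparing them with the parentals, only the vg allele has switched, so vg is the middle locus and the order is cn – vg – c.
Crossovers in the vg–c interval produce the single-crossover classes c vg+ cn and c+ vg cn+ (23 + 19 = 42) plus the double crossovers (4).
RF(vg–c) = (42 + 4) / 542 = 46/542 = 0.0849 → 8.5 m.u.

8.5 m.u.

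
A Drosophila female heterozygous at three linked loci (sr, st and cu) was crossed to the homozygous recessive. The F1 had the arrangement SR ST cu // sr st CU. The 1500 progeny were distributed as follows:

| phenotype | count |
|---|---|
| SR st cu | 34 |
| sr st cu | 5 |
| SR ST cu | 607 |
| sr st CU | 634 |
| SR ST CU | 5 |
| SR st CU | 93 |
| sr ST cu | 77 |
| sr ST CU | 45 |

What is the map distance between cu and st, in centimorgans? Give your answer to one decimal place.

The two rarest classes, SR ST CU and sr st cu, are the double crossovers. Comparing them with the parentals, only the cu allele has switched, so cu is the middle locus and the order is sr – cu – st.
Crossovers in the cu–st interval produce the single-crossover classes SR st cu and sr ST CU (34 + 45 = 79) plus the double crossovers (10).
RF(cu–st) = (79 + 10) / 1500 = 89/1500 = 0.0593 → 5.9 centimorgans.

5.9 centimorgans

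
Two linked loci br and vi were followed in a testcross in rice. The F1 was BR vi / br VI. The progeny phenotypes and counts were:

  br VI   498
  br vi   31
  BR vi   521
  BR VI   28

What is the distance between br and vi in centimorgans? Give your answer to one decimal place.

5.5 centimorgans

The recombinant classes are BR VI and br vi: 28 + 31 = 59.
Recombination frequency = 59/1078 = 0.0547 ≈ 5.5%, i.e. 5.5 centimorgans.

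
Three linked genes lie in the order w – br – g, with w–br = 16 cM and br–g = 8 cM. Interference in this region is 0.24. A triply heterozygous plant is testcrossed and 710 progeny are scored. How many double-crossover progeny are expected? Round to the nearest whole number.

7

Map distances give recombination frequencies of 0.160 and 0.080 for the two intervals.
With interference 0.24 (so coincidence = 0.76), expected double-crossover frequency = 0.160 × 0.080 × 0.76 = 0.00973.
Expected number = 0.00973 × 710 = 6.91 ≈ 7.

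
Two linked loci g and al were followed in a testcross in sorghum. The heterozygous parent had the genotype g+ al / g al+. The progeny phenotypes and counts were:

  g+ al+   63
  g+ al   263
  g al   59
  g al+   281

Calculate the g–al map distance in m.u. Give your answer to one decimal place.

18.3 m.u.

The recombinant classes are g+ al+ and g al: 63 + 59 = 122.
Recombination frequency = 122/666 = 0.1832 ≈ 18.3%, i.e. 18.3 m.u.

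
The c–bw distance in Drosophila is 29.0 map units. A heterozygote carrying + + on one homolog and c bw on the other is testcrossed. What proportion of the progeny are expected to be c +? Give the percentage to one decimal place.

14.5%

A map distance of 29.0 map units corresponds to a recombination frequency of 0.290.
The F1 is + + / c bw, so c + is a recombinant gamete class with expected frequency r/2 = 0.290/2 = 0.1450.
That is 0.1450 = 14.5% of the progeny.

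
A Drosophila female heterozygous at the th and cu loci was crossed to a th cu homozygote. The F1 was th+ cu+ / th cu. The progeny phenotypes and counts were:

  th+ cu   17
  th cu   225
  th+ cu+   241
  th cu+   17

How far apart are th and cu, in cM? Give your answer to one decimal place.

6.8 cM

The recombinant classes are th+ cu and th cu+: 17 + 17 = 34.
Recombination frequency = 34/500 = 0.0680 ≈ 6.8%, i.e. 6.8 cM.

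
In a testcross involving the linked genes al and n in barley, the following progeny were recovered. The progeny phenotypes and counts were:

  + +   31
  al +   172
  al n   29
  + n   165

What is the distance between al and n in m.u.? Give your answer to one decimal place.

15.1 m.u.

The two most frequent classes, + n (165) and al + (172), are the parental types, so the F1 was + n / al +.
The recombinant classes are + + and al n: 31 + 29 = 60.
Recombination frequency = 60/397 = 0.1511 ≈ 15.1%, i.e. 15.1 m.u.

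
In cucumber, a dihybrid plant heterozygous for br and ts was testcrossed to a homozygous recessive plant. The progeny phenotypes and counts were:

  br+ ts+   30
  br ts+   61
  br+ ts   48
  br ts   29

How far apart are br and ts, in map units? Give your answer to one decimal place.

The two most frequent classes, br+ ts (48) and br ts+ (61), are the parental types, so the F1 was br+ ts / br ts+.
The recombinant classes are br+ ts+ and br ts: 30 + 29 = 59.
Recombination frequency = 59/168 = 0.3512 ≈ 35.1%, i.e. 35.1 map units.

35.1 map units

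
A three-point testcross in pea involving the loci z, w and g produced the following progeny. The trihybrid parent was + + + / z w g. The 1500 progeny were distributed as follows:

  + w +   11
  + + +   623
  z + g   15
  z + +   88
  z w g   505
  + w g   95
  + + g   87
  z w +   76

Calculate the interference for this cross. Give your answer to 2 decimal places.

0.01

The two rarest classes, + w + and z + g, are the double crossovers. Comparing them with the parentals, only the w allele has switched, so w is the middle locus and the order is z – w – g.
z–w: (183 + 26)/1500 = 0.1393; w–g: (163 + 26)/1500 = 0.1260.
Expected DCO frequency = 0.1393 × 0.1260 ≈ 0.01755; observed = 26/1500 ≈ 0.01733.
Coefficient of coincidence = 0.01733/0.01755 ≈ 0.99; interference = 1 − 0.99 = 0.01.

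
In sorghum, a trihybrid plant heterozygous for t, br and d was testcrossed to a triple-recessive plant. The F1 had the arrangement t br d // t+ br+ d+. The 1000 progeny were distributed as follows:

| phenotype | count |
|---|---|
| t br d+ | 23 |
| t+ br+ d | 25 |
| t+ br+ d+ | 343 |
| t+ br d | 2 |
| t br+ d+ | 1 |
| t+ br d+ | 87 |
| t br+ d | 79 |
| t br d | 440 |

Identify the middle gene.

t

The two rarest classes, t+ br d and t br+ d+, are the double crossovers. Comparing them with the parentals, only the t allele has switched, so t is the middle locus and the order is br – t – d.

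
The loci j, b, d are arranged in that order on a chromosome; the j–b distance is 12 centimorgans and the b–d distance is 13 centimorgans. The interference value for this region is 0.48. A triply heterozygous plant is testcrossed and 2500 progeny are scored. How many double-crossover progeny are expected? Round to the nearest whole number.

20

Map distances give recombination frequencies of 0.120 and 0.130 for the two intervals.
With interference 0.48 (so coincidence = 0.52), expected double-crossover frequency = 0.120 × 0.130 × 0.52 = 0.00811.
Expected number = 0.00811 × 2500 = 20.28 ≈ 20.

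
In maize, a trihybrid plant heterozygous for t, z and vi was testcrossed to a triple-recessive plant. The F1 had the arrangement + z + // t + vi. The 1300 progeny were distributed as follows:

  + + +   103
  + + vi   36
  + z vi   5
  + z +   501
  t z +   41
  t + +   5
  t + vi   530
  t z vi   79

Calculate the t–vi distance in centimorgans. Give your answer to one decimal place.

6.7 centimorgans

The two rarest classes, + z vi and t + +, are the double crossovers. Comparing them with the parentals, only the vi allele has switched, so vi is the middle locus and the order is t – vi – z.
Crossovers in the t–vi interval produce the single-crossover classes t z + and + + vi (41 + 36 = 77) plus the double crossovers (10).
RF(t–vi) = (77 + 10) / 1300 = 87/1300 = 0.0669 → 6.7 centimorgans.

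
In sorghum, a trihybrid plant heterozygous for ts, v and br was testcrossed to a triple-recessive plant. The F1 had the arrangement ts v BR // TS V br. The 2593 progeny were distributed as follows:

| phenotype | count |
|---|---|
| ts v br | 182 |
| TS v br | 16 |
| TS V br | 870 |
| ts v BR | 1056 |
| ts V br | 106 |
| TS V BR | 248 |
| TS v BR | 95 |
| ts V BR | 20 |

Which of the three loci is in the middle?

The two rarest classes, ts V BR and TS v br, are the double crossovers. Comparing them with the parentals, only the v allele has switched, so v is the middle locus and the order is br – v – ts.

v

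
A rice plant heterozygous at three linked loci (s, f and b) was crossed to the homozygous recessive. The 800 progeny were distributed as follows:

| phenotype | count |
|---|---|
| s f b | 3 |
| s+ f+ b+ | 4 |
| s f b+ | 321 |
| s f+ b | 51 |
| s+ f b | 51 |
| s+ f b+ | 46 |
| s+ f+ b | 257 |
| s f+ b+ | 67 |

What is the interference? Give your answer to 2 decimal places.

0.57

The two most frequent reciprocal classes, s f b+ and s+ f+ b, are the parental types, so the F1 was s f b+ / s+ f+ b.
The two rarest classes, s f b and s+ f+ b+, are the double crossovers. Comparing them with the parentals, only the b allele has switched, so b is the middle locus and the order is s – b – f.
s–b: (97 + 7)/800 = 0.1300; b–f: (118 + 7)/800 = 0.1562.
Expected DCO frequency = 0.1300 × 0.1562 ≈ 0.02031; observed = 7/800 ≈ 0.00875.
Coefficient of coincidence = 0.00875/0.02031 ≈ 0.43; interference = 1 − 0.43 = 0.57.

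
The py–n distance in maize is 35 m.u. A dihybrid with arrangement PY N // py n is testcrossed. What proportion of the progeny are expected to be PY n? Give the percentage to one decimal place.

17.5%

A map distance of 35 m.u. corresponds to a recombination frequency of 0.350.
The F1 is PY N / py n, so PY n is a recombinant gamete class with expected frequency r/2 = 0.350/2 = 0.1750.
That is 0.1750 = 17.5% of the progeny.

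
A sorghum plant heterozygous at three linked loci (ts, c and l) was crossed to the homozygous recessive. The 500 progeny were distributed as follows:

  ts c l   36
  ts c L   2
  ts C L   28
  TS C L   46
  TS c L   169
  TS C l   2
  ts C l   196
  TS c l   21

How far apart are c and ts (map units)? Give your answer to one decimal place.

17.2 map units

The two most frequent reciprocal classes, ts C l and TS c L, are the parental types, so the F1 was ts C l / TS c L.
The two rarest classes, TS C l and ts c L, are the double crossovers. Comparing them with the parentals, only the ts allele has switched, so ts is the middle locus and the order is l – ts – c.
Crossovers in the ts–c interval produce the single-crossover classes ts c l and TS C L (36 + 46 = 82) plus the double crossovers (4).
RF(ts–c) = (82 + 4) / 500 = 86/500 = 0.1720 → 17.2 map units.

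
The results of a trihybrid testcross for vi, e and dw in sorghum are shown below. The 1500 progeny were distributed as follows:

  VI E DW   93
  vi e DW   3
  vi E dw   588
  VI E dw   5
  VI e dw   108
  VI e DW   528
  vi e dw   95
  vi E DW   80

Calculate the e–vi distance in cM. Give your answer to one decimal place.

The two most frequent reciprocal classes, VI e DW and vi E dw, are the parental types, so the F1 was VI e DW / vi E dw.
The two rarest classes, vi e DW and VI E dw, are the double crossovers. Comparing them with the parentals, only the vi allele has switched, so vi is the middle locus and the order is e – vi – dw.
Crossovers in the e–vi interval produce the single-crossover classes VI E DW and vi e dw (93 + 95 = 188) plus the double crossovers (8).
RF(e–vi) = (188 + 8) / 1500 = 196/1500 = 0.1307 → 13.1 cM.

13.1 cM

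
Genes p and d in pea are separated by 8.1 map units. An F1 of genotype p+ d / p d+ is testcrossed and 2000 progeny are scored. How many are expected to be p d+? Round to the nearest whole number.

919

A map distance of 8.1 map units corresponds to a recombination frequency of 0.081.
The F1 is p+ d / p d+, so p d+ is a parental gamete class with expected frequency (1 − r)/2 = 0.919/2 = 0.4595.
Expected number = 0.4595 × 2000 = 919.00 ≈ 919.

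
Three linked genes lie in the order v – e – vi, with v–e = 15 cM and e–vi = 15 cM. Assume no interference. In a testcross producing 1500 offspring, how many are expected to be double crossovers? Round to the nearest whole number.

34

Map distances give recombination frequencies of 0.150 and 0.150 for the two intervals.
With no interference, expected double-crossover frequency = 0.150 × 0.150 = 0.02250.
Expected number = 0.02250 × 1500 = 33.75 ≈ 34.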